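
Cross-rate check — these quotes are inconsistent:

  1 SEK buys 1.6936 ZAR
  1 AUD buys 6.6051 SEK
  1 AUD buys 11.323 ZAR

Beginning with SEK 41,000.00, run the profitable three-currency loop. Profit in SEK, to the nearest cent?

Profit: SEK 500.67

Profitable loop is SEK → AUD → ZAR → SEK:
SEK 41,000.00 ÷ 6.6051 = AUD 6,207.32
AUD 6,207.32 × 11.323 = ZAR 70,285.54
ZAR 70,285.54 ÷ 1.6936 = SEK 41,500.67
Profit = SEK 41,500.67 − SEK 41,000.00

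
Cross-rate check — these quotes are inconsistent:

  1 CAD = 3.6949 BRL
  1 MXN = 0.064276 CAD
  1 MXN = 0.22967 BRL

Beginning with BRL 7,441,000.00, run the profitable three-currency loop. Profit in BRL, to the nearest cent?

Profitable loop is BRL → MXN → CAD → BRL:
BRL 7,441,000.00 ÷ 0.22967 = MXN 32,398,658.95
MXN 32,398,658.95 × 0.064276 = CAD 2,082,456.20
CAD 2,082,456.20 × 3.6949 = BRL 7,694,467.42
Profit = BRL 7,694,467.42 − BRL 7,441,000.00

Profit: BRL 253,467.42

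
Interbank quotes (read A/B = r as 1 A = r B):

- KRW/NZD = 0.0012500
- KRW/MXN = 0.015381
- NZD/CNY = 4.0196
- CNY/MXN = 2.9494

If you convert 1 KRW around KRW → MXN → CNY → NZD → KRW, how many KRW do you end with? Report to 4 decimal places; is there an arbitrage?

1.0379 (arbitrage exists)

Around KRW → MXN → CNY → NZD → KRW: 1 × 0.015381 ÷ 2.9494 ÷ 4.0196 ÷ 0.0012500 = 1.037906
Product > 1; profitable direction is KRW → MXN → CNY → NZD → KRW.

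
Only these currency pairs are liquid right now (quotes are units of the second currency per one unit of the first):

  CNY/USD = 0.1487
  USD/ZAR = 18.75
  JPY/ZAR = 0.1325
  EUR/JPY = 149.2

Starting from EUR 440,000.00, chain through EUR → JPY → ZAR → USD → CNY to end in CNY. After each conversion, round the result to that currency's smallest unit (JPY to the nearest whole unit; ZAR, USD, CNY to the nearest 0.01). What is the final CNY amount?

CNY 3,119,788.37

EUR 440,000.00 × 149.2 = JPY 65,648,000
JPY 65,648,000 × 0.1325 = ZAR 8,698,360.00
ZAR 8,698,360.00 ÷ 18.75 = USD 463,912.53
USD 463,912.53 ÷ 0.1487 = CNY 3,119,788.37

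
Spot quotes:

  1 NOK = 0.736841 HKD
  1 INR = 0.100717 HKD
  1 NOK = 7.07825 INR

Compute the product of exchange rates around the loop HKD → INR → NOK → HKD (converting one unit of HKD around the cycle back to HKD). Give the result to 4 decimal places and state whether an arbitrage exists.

1.0336 (arbitrage exists)

Around HKD → INR → NOK → HKD: 1 ÷ 0.100717 ÷ 7.07825 × 0.736841 = 1.033582
Product > 1; profitable direction is HKD → INR → NOK → HKD.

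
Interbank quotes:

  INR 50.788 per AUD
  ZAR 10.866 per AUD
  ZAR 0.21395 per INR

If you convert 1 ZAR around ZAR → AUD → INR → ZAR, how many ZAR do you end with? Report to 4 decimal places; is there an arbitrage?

1.0000 (no arbitrage)

Around ZAR → AUD → INR → ZAR: 1 ÷ 10.866 × 50.788 × 0.21395 = 1.000009
Product ≈ 1 (deviation 0.001%, within rounding noise).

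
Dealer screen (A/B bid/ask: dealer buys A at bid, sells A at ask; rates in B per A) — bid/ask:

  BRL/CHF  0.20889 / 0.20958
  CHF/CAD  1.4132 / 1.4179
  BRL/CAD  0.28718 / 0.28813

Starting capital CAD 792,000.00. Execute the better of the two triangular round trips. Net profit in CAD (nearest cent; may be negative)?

Best loop CAD → BRL → CHF → CAD:
CAD 792,000.00 ÷ 0.28813 (buy BRL at ask) = BRL 2,748,759.24
BRL 2,748,759.24 × 0.20889 (sell BRL at bid) = CHF 574,188.32
CHF 574,188.32 × 1.4132 (sell CHF at bid) = CAD 811,442.93

Net profit: CAD 19,442.93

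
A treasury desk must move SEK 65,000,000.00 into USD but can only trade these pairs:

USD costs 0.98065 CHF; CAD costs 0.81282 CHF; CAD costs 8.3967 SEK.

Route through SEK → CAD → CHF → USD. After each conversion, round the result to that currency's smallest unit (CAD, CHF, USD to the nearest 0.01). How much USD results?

USD 6,416,306.01

SEK 65,000,000.00 ÷ 8.3967 = CAD 7,741,136.40
CAD 7,741,136.40 × 0.81282 = CHF 6,292,150.49
CHF 6,292,150.49 ÷ 0.98065 = USD 6,416,306.01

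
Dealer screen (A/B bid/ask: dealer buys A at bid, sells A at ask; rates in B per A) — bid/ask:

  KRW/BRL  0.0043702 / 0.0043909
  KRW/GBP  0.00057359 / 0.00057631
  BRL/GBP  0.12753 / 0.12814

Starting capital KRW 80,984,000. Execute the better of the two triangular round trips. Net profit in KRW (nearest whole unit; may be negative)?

Net profit: KRW 1,574,640

Best loop KRW → GBP → BRL → KRW:
KRW 80,984,000 × 0.00057359 (sell KRW at bid) = GBP 46,451.61
GBP 46,451.61 ÷ 0.12814 (buy BRL at ask) = BRL 362,506.73
BRL 362,506.73 ÷ 0.0043909 (buy KRW at ask) = KRW 82,558,640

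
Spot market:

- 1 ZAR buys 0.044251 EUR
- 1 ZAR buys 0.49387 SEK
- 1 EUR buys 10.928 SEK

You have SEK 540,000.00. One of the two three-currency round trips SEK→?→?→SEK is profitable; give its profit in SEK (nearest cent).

Profitable loop is SEK → EUR → ZAR → SEK:
SEK 540,000.00 ÷ 10.928 = EUR 49,414.35
EUR 49,414.35 ÷ 0.044251 = ZAR 1,116,683.20
ZAR 1,116,683.20 × 0.49387 = SEK 551,496.33
Profit = SEK 551,496.33 − SEK 540,000.00

Profit: SEK 11,496.33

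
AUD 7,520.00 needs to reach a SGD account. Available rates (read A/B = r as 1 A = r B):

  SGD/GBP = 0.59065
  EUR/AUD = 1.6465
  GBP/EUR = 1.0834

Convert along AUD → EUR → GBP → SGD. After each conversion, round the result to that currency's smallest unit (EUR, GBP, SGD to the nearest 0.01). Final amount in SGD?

SGD 7,137.34

AUD 7,520.00 ÷ 1.6465 = EUR 4,567.26
EUR 4,567.26 ÷ 1.0834 = GBP 4,215.67
GBP 4,215.67 ÷ 0.59065 = SGD 7,137.34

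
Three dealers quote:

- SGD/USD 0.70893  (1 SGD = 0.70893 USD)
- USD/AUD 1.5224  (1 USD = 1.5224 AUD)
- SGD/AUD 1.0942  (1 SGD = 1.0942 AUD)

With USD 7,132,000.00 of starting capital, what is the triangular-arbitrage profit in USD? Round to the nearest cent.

Profit: USD 98,626.27

Profitable loop is USD → SGD → AUD → USD:
USD 7,132,000.00 ÷ 0.70893 = SGD 10,060,231.62
SGD 10,060,231.62 × 1.0942 = AUD 11,007,905.43
AUD 11,007,905.43 ÷ 1.5224 = USD 7,230,626.27
Profit = USD 7,230,626.27 − USD 7,132,000.00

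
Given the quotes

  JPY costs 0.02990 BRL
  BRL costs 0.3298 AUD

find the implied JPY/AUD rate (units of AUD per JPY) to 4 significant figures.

1 JPY × 0.02990 = 0.0299 BRL
0.0299 BRL × 0.3298 = 0.00986102 AUD

JPY/AUD = 0.009861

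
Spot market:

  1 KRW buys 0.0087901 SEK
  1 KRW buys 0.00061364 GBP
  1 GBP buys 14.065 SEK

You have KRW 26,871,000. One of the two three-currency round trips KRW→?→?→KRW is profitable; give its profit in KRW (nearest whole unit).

Profitable loop is KRW → SEK → GBP → KRW:
KRW 26,871,000 × 0.0087901 = SEK 236,198.78
SEK 236,198.78 ÷ 14.065 = GBP 16,793.37
GBP 16,793.37 ÷ 0.00061364 = KRW 27,366,814
Profit = KRW 27,366,814 − KRW 26,871,000

Profit: KRW 495,814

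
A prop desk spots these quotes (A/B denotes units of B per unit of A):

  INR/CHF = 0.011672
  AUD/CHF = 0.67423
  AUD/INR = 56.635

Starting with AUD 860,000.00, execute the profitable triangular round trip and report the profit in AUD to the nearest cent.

Profitable loop is AUD → CHF → INR → AUD:
AUD 860,000.00 × 0.67423 = CHF 579,837.80
CHF 579,837.80 ÷ 0.011672 = INR 49,677,673.06
INR 49,677,673.06 ÷ 56.635 = AUD 877,154.99
Profit = AUD 877,154.99 − AUD 860,000.00

Profit: AUD 17,154.99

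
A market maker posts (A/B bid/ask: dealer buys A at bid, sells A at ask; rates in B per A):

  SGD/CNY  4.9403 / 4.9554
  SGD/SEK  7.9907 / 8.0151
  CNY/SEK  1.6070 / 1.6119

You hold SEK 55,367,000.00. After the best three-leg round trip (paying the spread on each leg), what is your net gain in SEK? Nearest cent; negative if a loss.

Best loop SEK → CNY → SGD → SEK:
SEK 55,367,000.00 ÷ 1.6119 (buy CNY at ask) = CNY 34,348,905.02
CNY 34,348,905.02 ÷ 4.9554 (buy SGD at ask) = SGD 6,931,610.97
SGD 6,931,610.97 × 7.9907 (sell SGD at bid) = SEK 55,388,423.81

Net profit: SEK 21,423.81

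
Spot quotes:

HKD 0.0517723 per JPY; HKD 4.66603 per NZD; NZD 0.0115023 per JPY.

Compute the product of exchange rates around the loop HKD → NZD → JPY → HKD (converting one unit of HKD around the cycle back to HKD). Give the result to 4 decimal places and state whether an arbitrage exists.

Around HKD → NZD → JPY → HKD: 1 ÷ 4.66603 ÷ 0.0115023 × 0.0517723 = 0.964640
Product < 1; profitable direction is HKD → JPY → NZD → HKD.

0.9646 (arbitrage exists)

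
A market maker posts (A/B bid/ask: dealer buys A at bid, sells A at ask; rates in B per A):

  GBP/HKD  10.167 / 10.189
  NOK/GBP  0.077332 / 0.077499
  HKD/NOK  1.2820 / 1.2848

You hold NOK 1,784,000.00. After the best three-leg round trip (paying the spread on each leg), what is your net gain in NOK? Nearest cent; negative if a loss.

Net profit: NOK 14,187.36

Best loop NOK → GBP → HKD → NOK:
NOK 1,784,000.00 × 0.077332 (sell NOK at bid) = GBP 137,960.29
GBP 137,960.29 × 10.167 (sell GBP at bid) = HKD 1,402,642.25
HKD 1,402,642.25 × 1.2820 (sell HKD at bid) = NOK 1,798,187.36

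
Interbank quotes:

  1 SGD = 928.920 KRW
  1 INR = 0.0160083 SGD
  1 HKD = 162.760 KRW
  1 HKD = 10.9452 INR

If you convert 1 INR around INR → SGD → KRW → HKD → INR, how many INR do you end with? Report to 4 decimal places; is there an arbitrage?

Around INR → SGD → KRW → HKD → INR: 1 × 0.0160083 × 928.920 ÷ 162.760 × 10.9452 = 0.999999
Product ≈ 1 (deviation 0.000%, within rounding noise).

1.0000 (no arbitrage)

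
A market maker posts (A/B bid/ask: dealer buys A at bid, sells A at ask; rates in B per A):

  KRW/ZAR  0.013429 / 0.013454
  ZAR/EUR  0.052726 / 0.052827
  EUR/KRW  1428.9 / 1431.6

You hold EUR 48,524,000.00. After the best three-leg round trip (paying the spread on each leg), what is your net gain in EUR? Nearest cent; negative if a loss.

Best loop EUR → KRW → ZAR → EUR:
EUR 48,524,000.00 × 1428.9 (sell EUR at bid) = KRW 69,335,943,600
KRW 69,335,943,600 × 0.013429 (sell KRW at bid) = ZAR 931,112,386.60
ZAR 931,112,386.60 × 0.052726 (sell ZAR at bid) = EUR 49,093,831.70

Net profit: EUR 569,831.70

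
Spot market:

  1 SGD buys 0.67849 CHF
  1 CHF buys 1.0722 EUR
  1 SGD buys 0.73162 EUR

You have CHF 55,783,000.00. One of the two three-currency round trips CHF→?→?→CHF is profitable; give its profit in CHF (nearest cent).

Profit: CHF 317,687.30

Profitable loop is CHF → SGD → EUR → CHF:
CHF 55,783,000.00 ÷ 0.67849 = SGD 82,216,392.28
SGD 82,216,392.28 × 0.73162 = EUR 60,151,156.92
EUR 60,151,156.92 ÷ 1.0722 = CHF 56,100,687.30
Profit = CHF 56,100,687.30 − CHF 55,783,000.00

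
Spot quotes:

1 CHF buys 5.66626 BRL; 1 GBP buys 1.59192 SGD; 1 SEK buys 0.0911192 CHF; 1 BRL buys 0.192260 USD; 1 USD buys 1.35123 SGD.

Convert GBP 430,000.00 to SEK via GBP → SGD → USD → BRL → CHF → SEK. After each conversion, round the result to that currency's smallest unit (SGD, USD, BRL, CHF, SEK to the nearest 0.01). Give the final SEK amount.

SEK 5,103,464.36

GBP 430,000.00 × 1.59192 = SGD 684,525.60
SGD 684,525.60 ÷ 1.35123 = USD 506,594.44
USD 506,594.44 ÷ 0.192260 = BRL 2,634,944.55
BRL 2,634,944.55 ÷ 5.66626 = CHF 465,023.59
CHF 465,023.59 ÷ 0.0911192 = SEK 5,103,464.36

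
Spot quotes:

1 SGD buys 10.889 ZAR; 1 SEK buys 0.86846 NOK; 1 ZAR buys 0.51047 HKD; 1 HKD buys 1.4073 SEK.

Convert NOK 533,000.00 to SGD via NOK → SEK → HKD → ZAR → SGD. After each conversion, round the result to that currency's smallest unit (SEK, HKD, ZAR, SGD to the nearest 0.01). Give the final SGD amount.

NOK 533,000.00 ÷ 0.86846 = SEK 613,730.05
SEK 613,730.05 ÷ 1.4073 = HKD 436,104.63
HKD 436,104.63 ÷ 0.51047 = ZAR 854,319.80
ZAR 854,319.80 ÷ 10.889 = SGD 78,457.14

SGD 78,457.14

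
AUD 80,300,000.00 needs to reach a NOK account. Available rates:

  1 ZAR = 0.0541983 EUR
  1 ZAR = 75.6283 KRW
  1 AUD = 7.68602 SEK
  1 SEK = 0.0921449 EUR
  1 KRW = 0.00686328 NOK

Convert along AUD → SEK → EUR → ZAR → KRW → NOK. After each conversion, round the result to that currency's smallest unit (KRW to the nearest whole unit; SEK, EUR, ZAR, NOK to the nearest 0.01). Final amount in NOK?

NOK 544,651,556.89

AUD 80,300,000.00 × 7.68602 = SEK 617,187,406.00
SEK 617,187,406.00 × 0.0921449 = EUR 56,870,671.81
EUR 56,870,671.81 ÷ 0.0541983 = ZAR 1,049,307,299.49
ZAR 1,049,307,299.49 × 75.6283 = KRW 79,357,327,238
KRW 79,357,327,238 × 0.00686328 = NOK 544,651,556.89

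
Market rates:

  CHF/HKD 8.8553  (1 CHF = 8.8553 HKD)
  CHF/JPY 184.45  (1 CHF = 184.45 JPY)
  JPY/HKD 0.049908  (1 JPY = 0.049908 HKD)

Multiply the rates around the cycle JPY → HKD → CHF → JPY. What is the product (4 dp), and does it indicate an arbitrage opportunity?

1.0396 (arbitrage exists)

Around JPY → HKD → CHF → JPY: 1 × 0.049908 ÷ 8.8553 × 184.45 = 1.039550
Product > 1; profitable direction is JPY → HKD → CHF → JPY.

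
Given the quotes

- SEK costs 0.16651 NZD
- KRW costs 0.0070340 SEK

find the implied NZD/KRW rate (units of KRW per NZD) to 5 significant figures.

NZD/KRW = 853.80

1 NZD ÷ 0.16651 = 6.00565 SEK
6.00565 SEK ÷ 0.0070340 = 853.802 KRW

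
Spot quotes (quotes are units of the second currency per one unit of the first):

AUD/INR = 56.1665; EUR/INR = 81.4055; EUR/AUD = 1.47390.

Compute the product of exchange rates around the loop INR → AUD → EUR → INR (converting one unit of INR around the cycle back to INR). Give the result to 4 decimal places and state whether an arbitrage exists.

Around INR → AUD → EUR → INR: 1 ÷ 56.1665 ÷ 1.47390 × 81.4055 = 0.983351
Product < 1; profitable direction is INR → EUR → AUD → INR.

0.9834 (arbitrage exists)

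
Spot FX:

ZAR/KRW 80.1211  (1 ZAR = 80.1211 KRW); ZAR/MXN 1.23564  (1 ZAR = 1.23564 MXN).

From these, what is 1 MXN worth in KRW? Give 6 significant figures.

1 MXN ÷ 1.23564 = 0.809297 ZAR
0.809297 ZAR × 80.1211 = 64.8418 KRW

MXN/KRW = 64.8418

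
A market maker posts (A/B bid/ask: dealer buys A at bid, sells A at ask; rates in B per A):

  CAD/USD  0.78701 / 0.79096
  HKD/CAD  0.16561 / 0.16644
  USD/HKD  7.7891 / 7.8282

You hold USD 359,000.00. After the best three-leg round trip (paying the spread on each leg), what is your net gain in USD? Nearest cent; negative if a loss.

Net profit: USD 5,458.88

Best loop USD → HKD → CAD → USD:
USD 359,000.00 × 7.7891 (sell USD at bid) = HKD 2,796,286.90
HKD 2,796,286.90 × 0.16561 (sell HKD at bid) = CAD 463,093.07
CAD 463,093.07 × 0.78701 (sell CAD at bid) = USD 364,458.88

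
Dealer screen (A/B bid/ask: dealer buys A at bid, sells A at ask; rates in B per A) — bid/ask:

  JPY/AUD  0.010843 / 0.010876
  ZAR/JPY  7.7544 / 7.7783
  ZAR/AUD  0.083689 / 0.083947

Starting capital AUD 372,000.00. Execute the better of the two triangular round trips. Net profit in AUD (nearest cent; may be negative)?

Best loop AUD → ZAR → JPY → AUD:
AUD 372,000.00 ÷ 0.083947 (buy ZAR at ask) = ZAR 4,431,367.41
ZAR 4,431,367.41 × 7.7544 (sell ZAR at bid) = JPY 34,362,595
JPY 34,362,595 × 0.010843 (sell JPY at bid) = AUD 372,593.62

Net profit: AUD 593.62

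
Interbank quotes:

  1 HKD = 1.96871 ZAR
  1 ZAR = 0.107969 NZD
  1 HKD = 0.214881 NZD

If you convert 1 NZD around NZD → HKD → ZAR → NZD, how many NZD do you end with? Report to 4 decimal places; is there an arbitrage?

Around NZD → HKD → ZAR → NZD: 1 ÷ 0.214881 × 1.96871 × 0.107969 = 0.989197
Product < 1; profitable direction is NZD → ZAR → HKD → NZD.

0.9892 (arbitrage exists)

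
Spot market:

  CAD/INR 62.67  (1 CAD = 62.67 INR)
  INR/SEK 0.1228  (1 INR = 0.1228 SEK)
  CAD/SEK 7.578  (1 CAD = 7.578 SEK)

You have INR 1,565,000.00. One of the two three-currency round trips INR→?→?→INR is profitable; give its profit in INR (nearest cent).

Profit: INR 24,343.62

Profitable loop is INR → SEK → CAD → INR:
INR 1,565,000.00 × 0.1228 = SEK 192,182.00
SEK 192,182.00 ÷ 7.578 = CAD 25,360.52
CAD 25,360.52 × 62.67 = INR 1,589,343.62
Profit = INR 1,589,343.62 − INR 1,565,000.00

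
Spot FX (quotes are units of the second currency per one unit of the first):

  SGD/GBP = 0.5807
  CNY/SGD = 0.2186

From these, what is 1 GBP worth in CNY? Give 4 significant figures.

GBP/CNY = 7.878

1 GBP ÷ 0.5807 = 1.72206 SGD
1.72206 SGD ÷ 0.2186 = 7.87767 CNY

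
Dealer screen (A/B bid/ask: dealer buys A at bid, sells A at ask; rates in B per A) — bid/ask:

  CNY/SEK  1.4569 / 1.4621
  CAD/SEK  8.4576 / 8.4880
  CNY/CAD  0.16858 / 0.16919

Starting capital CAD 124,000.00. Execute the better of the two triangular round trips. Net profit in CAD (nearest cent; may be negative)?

Net profit: CAD 1,797.31

Best loop CAD → CNY → SEK → CAD:
CAD 124,000.00 ÷ 0.16919 (buy CNY at ask) = CNY 732,903.84
CNY 732,903.84 × 1.4569 (sell CNY at bid) = SEK 1,067,767.60
SEK 1,067,767.60 ÷ 8.4880 (buy CAD at ask) = CAD 125,797.31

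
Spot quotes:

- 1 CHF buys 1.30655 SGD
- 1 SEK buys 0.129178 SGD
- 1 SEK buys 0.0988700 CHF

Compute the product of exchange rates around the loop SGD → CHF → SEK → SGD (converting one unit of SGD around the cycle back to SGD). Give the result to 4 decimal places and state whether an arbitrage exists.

1.0000 (no arbitrage)

Around SGD → CHF → SEK → SGD: 1 ÷ 1.30655 ÷ 0.0988700 × 0.129178 = 0.999995
Product ≈ 1 (deviation 0.000%, within rounding noise).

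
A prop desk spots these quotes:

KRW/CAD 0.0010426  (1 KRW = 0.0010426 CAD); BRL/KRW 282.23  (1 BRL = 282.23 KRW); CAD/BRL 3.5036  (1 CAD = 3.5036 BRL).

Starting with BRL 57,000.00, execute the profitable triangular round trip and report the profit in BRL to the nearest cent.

Profit: BRL 1,763.85

Profitable loop is BRL → KRW → CAD → BRL:
BRL 57,000.00 × 282.23 = KRW 16,087,110
KRW 16,087,110 × 0.0010426 = CAD 16,772.42
CAD 16,772.42 × 3.5036 = BRL 58,763.85
Profit = BRL 58,763.85 − BRL 57,000.00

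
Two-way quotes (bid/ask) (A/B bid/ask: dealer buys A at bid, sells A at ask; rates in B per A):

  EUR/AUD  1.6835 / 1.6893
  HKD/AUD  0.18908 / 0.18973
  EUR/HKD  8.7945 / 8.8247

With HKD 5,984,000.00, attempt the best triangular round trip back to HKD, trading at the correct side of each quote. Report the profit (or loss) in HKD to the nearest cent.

Best loop HKD → EUR → AUD → HKD:
HKD 5,984,000.00 ÷ 8.8247 (buy EUR at ask) = EUR 678,096.71
EUR 678,096.71 × 1.6835 (sell EUR at bid) = AUD 1,141,575.80
AUD 1,141,575.80 ÷ 0.18973 (buy HKD at ask) = HKD 6,016,843.96

Net profit: HKD 32,843.96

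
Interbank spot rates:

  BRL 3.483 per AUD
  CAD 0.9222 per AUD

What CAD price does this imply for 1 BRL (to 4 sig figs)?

1 BRL ÷ 3.483 = 0.287109 AUD
0.287109 AUD × 0.9222 = 0.264772 CAD

BRL/CAD = 0.2648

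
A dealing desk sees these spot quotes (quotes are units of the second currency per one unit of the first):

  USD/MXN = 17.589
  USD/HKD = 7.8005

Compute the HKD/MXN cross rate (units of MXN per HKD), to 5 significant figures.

HKD/MXN = 2.2549

1 HKD ÷ 7.8005 = 0.128197 USD
0.128197 USD × 17.589 = 2.25486 MXN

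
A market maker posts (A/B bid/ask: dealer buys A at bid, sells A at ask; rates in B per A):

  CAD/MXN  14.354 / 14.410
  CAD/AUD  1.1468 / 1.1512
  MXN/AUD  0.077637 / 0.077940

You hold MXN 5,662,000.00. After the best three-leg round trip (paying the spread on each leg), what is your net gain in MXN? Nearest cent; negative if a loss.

Best loop MXN → CAD → AUD → MXN:
MXN 5,662,000.00 ÷ 14.410 (buy CAD at ask) = CAD 392,921.58
CAD 392,921.58 × 1.1468 (sell CAD at bid) = AUD 450,602.47
AUD 450,602.47 ÷ 0.077940 (buy MXN at ask) = MXN 5,781,401.98

Net profit: MXN 119,401.98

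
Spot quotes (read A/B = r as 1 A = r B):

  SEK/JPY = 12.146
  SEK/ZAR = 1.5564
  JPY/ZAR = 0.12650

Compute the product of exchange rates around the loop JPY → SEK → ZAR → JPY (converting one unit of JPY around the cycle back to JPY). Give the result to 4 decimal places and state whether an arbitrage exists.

1.0130 (arbitrage exists)

Around JPY → SEK → ZAR → JPY: 1 ÷ 12.146 × 1.5564 ÷ 0.12650 = 1.012972
Product > 1; profitable direction is JPY → SEK → ZAR → JPY.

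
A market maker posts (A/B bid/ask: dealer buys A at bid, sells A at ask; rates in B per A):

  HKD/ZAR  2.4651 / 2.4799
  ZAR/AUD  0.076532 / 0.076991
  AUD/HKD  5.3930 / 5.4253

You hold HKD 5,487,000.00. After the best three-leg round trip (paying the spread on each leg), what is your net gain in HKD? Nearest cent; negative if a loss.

Net profit: HKD 95,683.22

Best loop HKD → ZAR → AUD → HKD:
HKD 5,487,000.00 × 2.4651 (sell HKD at bid) = ZAR 13,526,003.70
ZAR 13,526,003.70 × 0.076532 (sell ZAR at bid) = AUD 1,035,172.12
AUD 1,035,172.12 × 5.3930 (sell AUD at bid) = HKD 5,582,683.22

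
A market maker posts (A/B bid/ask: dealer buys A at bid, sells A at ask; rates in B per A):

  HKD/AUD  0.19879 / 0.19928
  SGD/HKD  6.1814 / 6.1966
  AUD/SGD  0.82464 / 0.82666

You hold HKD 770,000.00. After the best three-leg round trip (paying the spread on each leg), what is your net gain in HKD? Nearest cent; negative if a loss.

Best loop HKD → AUD → SGD → HKD:
HKD 770,000.00 × 0.19879 (sell HKD at bid) = AUD 153,068.30
AUD 153,068.30 × 0.82464 (sell AUD at bid) = SGD 126,226.24
SGD 126,226.24 × 6.1814 (sell SGD at bid) = HKD 780,254.90

Net profit: HKD 10,254.90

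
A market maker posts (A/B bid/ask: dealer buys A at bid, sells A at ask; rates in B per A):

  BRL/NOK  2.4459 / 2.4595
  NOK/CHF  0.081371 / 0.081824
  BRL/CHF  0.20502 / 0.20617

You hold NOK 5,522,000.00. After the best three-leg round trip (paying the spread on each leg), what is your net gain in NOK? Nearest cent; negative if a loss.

Net profit: NOK 103,551.41

Best loop NOK → BRL → CHF → NOK:
NOK 5,522,000.00 ÷ 2.4595 (buy BRL at ask) = BRL 2,245,171.78
BRL 2,245,171.78 × 0.20502 (sell BRL at bid) = CHF 460,305.12
CHF 460,305.12 ÷ 0.081824 (buy NOK at ask) = NOK 5,625,551.41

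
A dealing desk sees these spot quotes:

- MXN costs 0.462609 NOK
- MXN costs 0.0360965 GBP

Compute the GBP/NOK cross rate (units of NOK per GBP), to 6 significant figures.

GBP/NOK = 12.8159

1 GBP ÷ 0.0360965 = 27.7035 MXN
27.7035 MXN × 0.462609 = 12.8159 NOK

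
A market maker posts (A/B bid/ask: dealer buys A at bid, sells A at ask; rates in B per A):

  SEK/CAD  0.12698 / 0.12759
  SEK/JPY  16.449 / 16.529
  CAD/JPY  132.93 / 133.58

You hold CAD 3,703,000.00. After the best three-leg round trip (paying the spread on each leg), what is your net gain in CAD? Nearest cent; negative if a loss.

Net profit: CAD 78,511.80

Best loop CAD → JPY → SEK → CAD:
CAD 3,703,000.00 × 132.93 (sell CAD at bid) = JPY 492,239,790
JPY 492,239,790 ÷ 16.529 (buy SEK at ask) = SEK 29,780,373.28
SEK 29,780,373.28 × 0.12698 (sell SEK at bid) = CAD 3,781,511.80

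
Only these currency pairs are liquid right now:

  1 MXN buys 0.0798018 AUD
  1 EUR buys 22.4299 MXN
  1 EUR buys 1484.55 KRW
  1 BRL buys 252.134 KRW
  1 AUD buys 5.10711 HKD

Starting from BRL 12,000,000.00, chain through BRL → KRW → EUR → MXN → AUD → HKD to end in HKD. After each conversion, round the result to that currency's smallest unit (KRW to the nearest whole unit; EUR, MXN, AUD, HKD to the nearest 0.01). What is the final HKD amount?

BRL 12,000,000.00 × 252.134 = KRW 3,025,608,000
KRW 3,025,608,000 ÷ 1484.55 = EUR 2,038,064.06
EUR 2,038,064.06 × 22.4299 = MXN 45,713,573.06
MXN 45,713,573.06 × 0.0798018 = AUD 3,648,025.41
AUD 3,648,025.41 × 5.10711 = HKD 18,630,867.05

HKD 18,630,867.05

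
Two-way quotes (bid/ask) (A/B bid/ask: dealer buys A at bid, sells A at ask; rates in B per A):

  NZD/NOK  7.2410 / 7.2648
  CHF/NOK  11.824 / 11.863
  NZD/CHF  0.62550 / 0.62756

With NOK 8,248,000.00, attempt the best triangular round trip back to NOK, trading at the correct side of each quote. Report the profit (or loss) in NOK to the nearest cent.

Net profit: NOK 148,856.37

Best loop NOK → NZD → CHF → NOK:
NOK 8,248,000.00 ÷ 7.2648 (buy NZD at ask) = NZD 1,135,337.52
NZD 1,135,337.52 × 0.62550 (sell NZD at bid) = CHF 710,153.62
CHF 710,153.62 × 11.824 (sell CHF at bid) = NOK 8,396,856.37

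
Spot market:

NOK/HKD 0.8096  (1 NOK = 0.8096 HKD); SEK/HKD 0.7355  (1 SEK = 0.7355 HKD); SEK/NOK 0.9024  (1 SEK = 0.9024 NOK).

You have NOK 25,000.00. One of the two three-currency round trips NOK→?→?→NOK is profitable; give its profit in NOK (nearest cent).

Profit: NOK 168.25

Profitable loop is NOK → SEK → HKD → NOK:
NOK 25,000.00 ÷ 0.9024 = SEK 27,703.90
SEK 27,703.90 × 0.7355 = HKD 20,376.22
HKD 20,376.22 ÷ 0.8096 = NOK 25,168.25
Profit = NOK 25,168.25 − NOK 25,000.00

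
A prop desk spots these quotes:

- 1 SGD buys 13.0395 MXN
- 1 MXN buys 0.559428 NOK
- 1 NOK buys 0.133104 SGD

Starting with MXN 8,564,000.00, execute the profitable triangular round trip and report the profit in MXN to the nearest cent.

Profitable loop is MXN → SGD → NOK → MXN:
MXN 8,564,000.00 ÷ 13.0395 = SGD 656,773.65
SGD 656,773.65 ÷ 0.133104 = NOK 4,934,289.35
NOK 4,934,289.35 ÷ 0.559428 = MXN 8,820,240.22
Profit = MXN 8,820,240.22 − MXN 8,564,000.00

Profit: MXN 256,240.22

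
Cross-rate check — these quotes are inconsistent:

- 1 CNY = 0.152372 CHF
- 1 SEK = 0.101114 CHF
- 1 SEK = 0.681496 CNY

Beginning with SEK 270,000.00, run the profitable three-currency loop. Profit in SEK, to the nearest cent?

Profitable loop is SEK → CNY → CHF → SEK:
SEK 270,000.00 × 0.681496 = CNY 184,003.92
CNY 184,003.92 × 0.152372 = CHF 28,037.05
CHF 28,037.05 ÷ 0.101114 = SEK 277,281.54
Profit = SEK 277,281.54 − SEK 270,000.00

Profit: SEK 7,281.54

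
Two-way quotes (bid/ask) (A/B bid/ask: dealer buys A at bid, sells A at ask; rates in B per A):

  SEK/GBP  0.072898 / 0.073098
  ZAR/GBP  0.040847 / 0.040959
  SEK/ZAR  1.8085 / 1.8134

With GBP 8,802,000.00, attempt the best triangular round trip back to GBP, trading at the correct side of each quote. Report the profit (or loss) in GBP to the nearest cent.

Net profit: GBP 93,176.05

Best loop GBP → SEK → ZAR → GBP:
GBP 8,802,000.00 ÷ 0.073098 (buy SEK at ask) = SEK 120,413,691.21
SEK 120,413,691.21 × 1.8085 (sell SEK at bid) = ZAR 217,768,160.55
ZAR 217,768,160.55 × 0.040847 (sell ZAR at bid) = GBP 8,895,176.05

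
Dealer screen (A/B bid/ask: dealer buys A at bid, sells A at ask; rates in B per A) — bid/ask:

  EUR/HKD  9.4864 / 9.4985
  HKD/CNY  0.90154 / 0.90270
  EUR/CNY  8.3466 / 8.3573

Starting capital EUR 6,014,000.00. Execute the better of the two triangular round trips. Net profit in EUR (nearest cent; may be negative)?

Net profit: EUR 140,373.72

Best loop EUR → HKD → CNY → EUR:
EUR 6,014,000.00 × 9.4864 (sell EUR at bid) = HKD 57,051,209.60
HKD 57,051,209.60 × 0.90154 (sell HKD at bid) = CNY 51,433,947.50
CNY 51,433,947.50 ÷ 8.3573 (buy EUR at ask) = EUR 6,154,373.72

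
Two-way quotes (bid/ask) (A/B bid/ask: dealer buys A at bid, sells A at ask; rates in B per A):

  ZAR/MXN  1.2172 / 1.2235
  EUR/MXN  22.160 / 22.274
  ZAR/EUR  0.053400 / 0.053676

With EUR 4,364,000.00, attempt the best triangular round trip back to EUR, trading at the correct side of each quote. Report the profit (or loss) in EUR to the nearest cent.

Net profit: EUR 78,918.29

Best loop EUR → ZAR → MXN → EUR:
EUR 4,364,000.00 ÷ 0.053676 (buy ZAR at ask) = ZAR 81,302,630.60
ZAR 81,302,630.60 × 1.2172 (sell ZAR at bid) = MXN 98,961,561.96
MXN 98,961,561.96 ÷ 22.274 (buy EUR at ask) = EUR 4,442,918.29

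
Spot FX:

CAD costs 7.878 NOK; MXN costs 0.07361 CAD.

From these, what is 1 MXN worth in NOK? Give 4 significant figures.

1 MXN × 0.07361 = 0.07361 CAD
0.07361 CAD × 7.878 = 0.5799 NOK

MXN/NOK = 0.5799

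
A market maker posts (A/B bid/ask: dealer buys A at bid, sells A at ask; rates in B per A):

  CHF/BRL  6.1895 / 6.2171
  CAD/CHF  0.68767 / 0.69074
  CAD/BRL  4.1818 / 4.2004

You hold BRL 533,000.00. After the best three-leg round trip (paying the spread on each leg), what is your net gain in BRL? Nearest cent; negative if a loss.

Best loop BRL → CAD → CHF → BRL:
BRL 533,000.00 ÷ 4.2004 (buy CAD at ask) = CAD 126,892.68
CAD 126,892.68 × 0.68767 (sell CAD at bid) = CHF 87,260.29
CHF 87,260.29 × 6.1895 (sell CHF at bid) = BRL 540,097.55

Net profit: BRL 7,097.55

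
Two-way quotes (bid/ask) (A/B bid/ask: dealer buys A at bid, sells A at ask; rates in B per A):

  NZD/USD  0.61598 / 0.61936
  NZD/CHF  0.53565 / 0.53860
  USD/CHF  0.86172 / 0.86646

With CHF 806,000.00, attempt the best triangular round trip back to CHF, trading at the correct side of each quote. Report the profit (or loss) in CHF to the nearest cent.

Net result: CHF -1,502.91 (no profitable arbitrage after spreads)

Best loop CHF → USD → NZD → CHF:
CHF 806,000.00 ÷ 0.86646 (buy USD at ask) = USD 930,221.82
USD 930,221.82 ÷ 0.61936 (buy NZD at ask) = NZD 1,501,908.13
NZD 1,501,908.13 × 0.53565 (sell NZD at bid) = CHF 804,497.09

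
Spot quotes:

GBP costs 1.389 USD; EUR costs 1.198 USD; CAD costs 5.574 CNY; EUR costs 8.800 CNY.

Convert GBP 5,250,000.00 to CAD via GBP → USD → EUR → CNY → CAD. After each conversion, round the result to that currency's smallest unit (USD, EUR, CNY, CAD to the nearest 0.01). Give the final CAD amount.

CAD 9,609,934.74

GBP 5,250,000.00 × 1.389 = USD 7,292,250.00
USD 7,292,250.00 ÷ 1.198 = EUR 6,087,020.03
EUR 6,087,020.03 × 8.800 = CNY 53,565,776.26
CNY 53,565,776.26 ÷ 5.574 = CAD 9,609,934.74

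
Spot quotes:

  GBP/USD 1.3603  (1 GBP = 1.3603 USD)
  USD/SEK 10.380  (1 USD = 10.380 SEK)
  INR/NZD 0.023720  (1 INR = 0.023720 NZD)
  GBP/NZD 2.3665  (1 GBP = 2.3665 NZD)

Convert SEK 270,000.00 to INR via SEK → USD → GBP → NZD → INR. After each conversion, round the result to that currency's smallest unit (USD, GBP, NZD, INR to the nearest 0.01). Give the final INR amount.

INR 1,907,759.27

SEK 270,000.00 ÷ 10.380 = USD 26,011.56
USD 26,011.56 ÷ 1.3603 = GBP 19,121.93
GBP 19,121.93 × 2.3665 = NZD 45,252.05
NZD 45,252.05 ÷ 0.023720 = INR 1,907,759.27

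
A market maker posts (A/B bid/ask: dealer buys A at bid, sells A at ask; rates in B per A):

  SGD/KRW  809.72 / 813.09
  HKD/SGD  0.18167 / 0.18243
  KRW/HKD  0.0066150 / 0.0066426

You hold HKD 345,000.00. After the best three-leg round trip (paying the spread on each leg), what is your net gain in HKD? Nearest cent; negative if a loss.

Best loop HKD → KRW → SGD → HKD:
HKD 345,000.00 ÷ 0.0066426 (buy KRW at ask) = KRW 51,937,494
KRW 51,937,494 ÷ 813.09 (buy SGD at ask) = SGD 63,876.69
SGD 63,876.69 ÷ 0.18243 (buy HKD at ask) = HKD 350,143.54

Net profit: HKD 5,143.54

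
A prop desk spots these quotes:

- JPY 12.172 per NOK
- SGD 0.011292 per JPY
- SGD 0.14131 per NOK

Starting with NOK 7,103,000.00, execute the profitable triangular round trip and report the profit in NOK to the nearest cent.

Profit: NOK 199,673.74

Profitable loop is NOK → SGD → JPY → NOK:
NOK 7,103,000.00 × 0.14131 = SGD 1,003,724.93
SGD 1,003,724.93 ÷ 0.011292 = JPY 88,888,145
JPY 88,888,145 ÷ 12.172 = NOK 7,302,673.74
Profit = NOK 7,302,673.74 − NOK 7,103,000.00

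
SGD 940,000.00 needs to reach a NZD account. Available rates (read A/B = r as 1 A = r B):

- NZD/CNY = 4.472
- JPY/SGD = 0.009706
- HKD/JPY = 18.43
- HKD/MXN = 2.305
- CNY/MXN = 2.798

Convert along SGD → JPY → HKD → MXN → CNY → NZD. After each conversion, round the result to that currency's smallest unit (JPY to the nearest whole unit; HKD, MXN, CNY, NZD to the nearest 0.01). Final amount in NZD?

NZD 968,018.50

SGD 940,000.00 ÷ 0.009706 = JPY 96,847,311
JPY 96,847,311 ÷ 18.43 = HKD 5,254,873.09
HKD 5,254,873.09 × 2.305 = MXN 12,112,482.47
MXN 12,112,482.47 ÷ 2.798 = CNY 4,328,978.72
CNY 4,328,978.72 ÷ 4.472 = NZD 968,018.50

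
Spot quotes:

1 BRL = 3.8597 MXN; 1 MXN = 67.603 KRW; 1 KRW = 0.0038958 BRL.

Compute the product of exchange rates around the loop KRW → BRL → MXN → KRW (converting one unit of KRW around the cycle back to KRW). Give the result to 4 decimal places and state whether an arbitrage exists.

Around KRW → BRL → MXN → KRW: 1 × 0.0038958 × 3.8597 × 67.603 = 1.016521
Product > 1; profitable direction is KRW → BRL → MXN → KRW.

1.0165 (arbitrage exists)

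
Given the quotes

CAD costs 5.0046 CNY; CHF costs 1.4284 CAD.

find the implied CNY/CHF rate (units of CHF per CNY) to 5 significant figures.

1 CNY ÷ 5.0046 = 0.199816 CAD
0.199816 CAD ÷ 1.4284 = 0.139888 CHF

CNY/CHF = 0.13989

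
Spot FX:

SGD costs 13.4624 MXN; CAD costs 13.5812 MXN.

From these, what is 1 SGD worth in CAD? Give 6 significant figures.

SGD/CAD = 0.991253

1 SGD × 13.4624 = 13.4624 MXN
13.4624 MXN ÷ 13.5812 = 0.991253 CAD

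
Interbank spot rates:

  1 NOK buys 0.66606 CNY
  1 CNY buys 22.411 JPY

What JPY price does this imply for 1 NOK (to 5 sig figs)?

1 NOK × 0.66606 = 0.66606 CNY
0.66606 CNY × 22.411 = 14.9271 JPY

NOK/JPY = 14.927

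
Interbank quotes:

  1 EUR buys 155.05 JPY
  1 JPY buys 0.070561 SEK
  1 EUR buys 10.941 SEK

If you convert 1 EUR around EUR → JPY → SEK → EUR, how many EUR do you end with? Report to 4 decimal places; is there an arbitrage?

Around EUR → JPY → SEK → EUR: 1 × 155.05 × 0.070561 ÷ 10.941 = 0.999953
Product ≈ 1 (deviation 0.005%, within rounding noise).

1.0000 (no arbitrage)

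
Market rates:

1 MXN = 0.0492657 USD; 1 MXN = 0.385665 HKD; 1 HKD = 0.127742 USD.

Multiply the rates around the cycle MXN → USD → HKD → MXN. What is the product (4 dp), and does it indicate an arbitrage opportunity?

1.0000 (no arbitrage)

Around MXN → USD → HKD → MXN: 1 × 0.0492657 ÷ 0.127742 ÷ 0.385665 = 1.000002
Product ≈ 1 (deviation 0.000%, within rounding noise).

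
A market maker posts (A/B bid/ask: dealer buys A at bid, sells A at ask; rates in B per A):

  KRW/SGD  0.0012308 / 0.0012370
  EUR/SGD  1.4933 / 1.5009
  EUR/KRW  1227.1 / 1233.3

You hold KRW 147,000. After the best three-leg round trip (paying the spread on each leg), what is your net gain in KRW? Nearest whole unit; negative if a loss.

Best loop KRW → SGD → EUR → KRW:
KRW 147,000 × 0.0012308 (sell KRW at bid) = SGD 180.93
SGD 180.93 ÷ 1.5009 (buy EUR at ask) = EUR 120.55
EUR 120.55 × 1227.1 (sell EUR at bid) = KRW 147,922

Net profit: KRW 922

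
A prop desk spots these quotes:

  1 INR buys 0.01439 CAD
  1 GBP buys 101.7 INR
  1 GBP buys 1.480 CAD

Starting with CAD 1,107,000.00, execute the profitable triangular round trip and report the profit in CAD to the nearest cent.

Profitable loop is CAD → INR → GBP → CAD:
CAD 1,107,000.00 ÷ 0.01439 = INR 76,928,422.52
INR 76,928,422.52 ÷ 101.7 = GBP 756,425.00
GBP 756,425.00 × 1.480 = CAD 1,119,509.00
Profit = CAD 1,119,509.00 − CAD 1,107,000.00

Profit: CAD 12,509.00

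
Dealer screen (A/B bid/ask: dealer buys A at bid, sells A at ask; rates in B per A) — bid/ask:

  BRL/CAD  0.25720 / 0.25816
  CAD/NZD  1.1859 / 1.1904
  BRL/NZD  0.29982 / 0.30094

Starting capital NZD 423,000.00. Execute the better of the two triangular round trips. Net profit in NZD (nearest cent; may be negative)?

Net profit: NZD 5,725.67

Best loop NZD → BRL → CAD → NZD:
NZD 423,000.00 ÷ 0.30094 (buy BRL at ask) = BRL 1,405,595.80
BRL 1,405,595.80 × 0.25720 (sell BRL at bid) = CAD 361,519.24
CAD 361,519.24 × 1.1859 (sell CAD at bid) = NZD 428,725.67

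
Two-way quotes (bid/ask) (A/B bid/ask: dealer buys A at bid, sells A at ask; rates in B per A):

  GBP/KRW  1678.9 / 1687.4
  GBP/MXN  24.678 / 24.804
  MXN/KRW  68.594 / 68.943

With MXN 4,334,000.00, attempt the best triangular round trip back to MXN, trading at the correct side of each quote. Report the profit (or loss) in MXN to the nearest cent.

Best loop MXN → KRW → GBP → MXN:
MXN 4,334,000.00 × 68.594 (sell MXN at bid) = KRW 297,286,396
KRW 297,286,396 ÷ 1687.4 (buy GBP at ask) = GBP 176,180.16
GBP 176,180.16 × 24.678 (sell GBP at bid) = MXN 4,347,773.90

Net profit: MXN 13,773.90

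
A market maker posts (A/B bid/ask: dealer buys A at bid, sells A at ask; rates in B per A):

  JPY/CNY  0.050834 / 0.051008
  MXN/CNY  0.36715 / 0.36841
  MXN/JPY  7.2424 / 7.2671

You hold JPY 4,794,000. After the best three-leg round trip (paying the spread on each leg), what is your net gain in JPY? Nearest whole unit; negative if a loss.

Best loop JPY → CNY → MXN → JPY:
JPY 4,794,000 × 0.050834 (sell JPY at bid) = CNY 243,698.20
CNY 243,698.20 ÷ 0.36841 (buy MXN at ask) = MXN 661,486.38
MXN 661,486.38 × 7.2424 (sell MXN at bid) = JPY 4,790,749

Net result: JPY -3,251 (no profitable arbitrage after spreads)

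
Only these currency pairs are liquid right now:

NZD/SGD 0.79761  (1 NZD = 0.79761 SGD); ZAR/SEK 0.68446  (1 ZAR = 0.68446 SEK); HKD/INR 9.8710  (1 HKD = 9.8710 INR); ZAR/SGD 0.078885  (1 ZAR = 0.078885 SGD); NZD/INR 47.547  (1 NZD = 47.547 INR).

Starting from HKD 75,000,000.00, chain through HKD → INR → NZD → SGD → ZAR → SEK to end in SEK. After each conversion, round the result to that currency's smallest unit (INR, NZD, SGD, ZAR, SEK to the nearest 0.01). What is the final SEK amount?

SEK 107,756,512.87

HKD 75,000,000.00 × 9.8710 = INR 740,325,000.00
INR 740,325,000.00 ÷ 47.547 = NZD 15,570,382.99
NZD 15,570,382.99 × 0.79761 = SGD 12,419,093.18
SGD 12,419,093.18 ÷ 0.078885 = ZAR 157,432,885.59
ZAR 157,432,885.59 × 0.68446 = SEK 107,756,512.87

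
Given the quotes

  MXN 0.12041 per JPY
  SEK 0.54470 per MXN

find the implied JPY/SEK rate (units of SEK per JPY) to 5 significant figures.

JPY/SEK = 0.065587

1 JPY × 0.12041 = 0.12041 MXN
0.12041 MXN × 0.54470 = 0.0655873 SEK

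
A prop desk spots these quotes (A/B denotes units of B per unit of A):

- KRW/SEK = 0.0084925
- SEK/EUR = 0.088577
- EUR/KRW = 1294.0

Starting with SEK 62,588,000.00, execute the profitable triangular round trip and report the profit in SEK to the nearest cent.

Profit: SEK 1,710,416.11

Profitable loop is SEK → KRW → EUR → SEK:
SEK 62,588,000.00 ÷ 0.0084925 = KRW 7,369,796,880
KRW 7,369,796,880 ÷ 1294.0 = EUR 5,695,360.80
EUR 5,695,360.80 ÷ 0.088577 = SEK 64,298,416.11
Profit = SEK 64,298,416.11 − SEK 62,588,000.00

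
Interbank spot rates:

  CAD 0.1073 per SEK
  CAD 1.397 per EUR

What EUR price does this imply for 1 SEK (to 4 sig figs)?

SEK/EUR = 0.07681

1 SEK × 0.1073 = 0.1073 CAD
0.1073 CAD ÷ 1.397 = 0.0768074 EUR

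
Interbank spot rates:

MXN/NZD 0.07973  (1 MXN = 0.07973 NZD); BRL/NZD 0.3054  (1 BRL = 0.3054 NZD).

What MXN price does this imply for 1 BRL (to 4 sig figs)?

BRL/MXN = 3.830

1 BRL × 0.3054 = 0.3054 NZD
0.3054 NZD ÷ 0.07973 = 3.83043 MXN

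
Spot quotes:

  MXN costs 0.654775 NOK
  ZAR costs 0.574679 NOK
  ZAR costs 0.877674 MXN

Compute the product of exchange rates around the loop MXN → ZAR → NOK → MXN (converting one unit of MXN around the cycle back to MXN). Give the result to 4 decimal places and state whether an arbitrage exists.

1.0000 (no arbitrage)

Around MXN → ZAR → NOK → MXN: 1 ÷ 0.877674 × 0.574679 ÷ 0.654775 = 1.000000
Product ≈ 1 (deviation 0.000%, within rounding noise).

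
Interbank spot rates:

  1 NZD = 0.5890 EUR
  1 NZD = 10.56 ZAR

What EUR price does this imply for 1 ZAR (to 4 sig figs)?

ZAR/EUR = 0.05578

1 ZAR ÷ 10.56 = 0.094697 NZD
0.094697 NZD × 0.5890 = 0.0557765 EUR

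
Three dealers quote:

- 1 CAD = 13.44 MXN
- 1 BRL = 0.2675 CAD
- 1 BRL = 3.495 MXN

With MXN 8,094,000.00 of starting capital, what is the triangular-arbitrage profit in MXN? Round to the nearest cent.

Profitable loop is MXN → BRL → CAD → MXN:
MXN 8,094,000.00 ÷ 3.495 = BRL 2,315,879.83
BRL 2,315,879.83 × 0.2675 = CAD 619,497.85
CAD 619,497.85 × 13.44 = MXN 8,326,051.16
Profit = MXN 8,326,051.16 − MXN 8,094,000.00

Profit: MXN 232,051.16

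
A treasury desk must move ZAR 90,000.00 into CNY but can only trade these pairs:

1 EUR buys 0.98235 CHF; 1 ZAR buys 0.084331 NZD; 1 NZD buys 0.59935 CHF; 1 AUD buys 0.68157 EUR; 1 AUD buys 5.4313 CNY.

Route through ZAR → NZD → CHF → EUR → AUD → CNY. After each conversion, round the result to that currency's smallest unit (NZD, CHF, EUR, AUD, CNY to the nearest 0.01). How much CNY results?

CNY 36,900.90

ZAR 90,000.00 × 0.084331 = NZD 7,589.79
NZD 7,589.79 × 0.59935 = CHF 4,548.94
CHF 4,548.94 ÷ 0.98235 = EUR 4,630.67
EUR 4,630.67 ÷ 0.68157 = AUD 6,794.12
AUD 6,794.12 × 5.4313 = CNY 36,900.90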